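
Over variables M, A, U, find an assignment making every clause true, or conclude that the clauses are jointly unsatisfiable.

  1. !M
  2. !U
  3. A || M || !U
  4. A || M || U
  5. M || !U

M: False, A: True, U: False

Unit clause (!M) forces M = False.
Unit clause (!U) forces U = False.
In (A || M || U) only A is left, so A = True.
Check each clause:
  (!M): !M holds.
  (!U): !U holds.
  (A || M || !U): A holds.
  (A || M || U): A holds.
  (M || !U): !U holds.
All clauses satisfied.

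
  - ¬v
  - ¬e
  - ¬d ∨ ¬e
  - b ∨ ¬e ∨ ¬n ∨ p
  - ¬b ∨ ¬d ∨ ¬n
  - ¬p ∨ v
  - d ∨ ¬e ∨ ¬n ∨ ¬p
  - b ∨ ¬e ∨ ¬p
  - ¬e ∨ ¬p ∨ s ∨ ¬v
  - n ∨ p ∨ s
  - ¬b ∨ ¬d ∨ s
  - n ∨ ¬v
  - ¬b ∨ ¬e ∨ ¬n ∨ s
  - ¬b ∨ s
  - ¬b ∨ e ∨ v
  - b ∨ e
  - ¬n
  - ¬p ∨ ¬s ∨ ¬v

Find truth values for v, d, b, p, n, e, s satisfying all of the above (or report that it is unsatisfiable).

Case v = True:
  Clause (¬v) is falsified — contradiction.
Case v = False:
  (¬e) forces e = False.
  (¬p ∨ v) forces p = False.
  (¬b ∨ e ∨ v) forces b = False.
  Clause (b ∨ e) is falsified — contradiction.
Both cases fail, so the formula is unsatisfiable.

Unsatisfiable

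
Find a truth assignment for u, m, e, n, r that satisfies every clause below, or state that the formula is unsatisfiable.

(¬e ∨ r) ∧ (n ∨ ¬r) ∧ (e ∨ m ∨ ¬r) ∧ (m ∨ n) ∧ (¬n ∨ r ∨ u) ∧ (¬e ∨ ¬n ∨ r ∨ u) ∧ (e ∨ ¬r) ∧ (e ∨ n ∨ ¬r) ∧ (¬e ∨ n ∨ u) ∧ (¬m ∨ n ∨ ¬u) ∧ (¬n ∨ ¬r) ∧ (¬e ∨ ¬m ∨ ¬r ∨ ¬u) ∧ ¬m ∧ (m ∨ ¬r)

Unit clause (¬m) forces m = False.
In (m ∨ ¬r) only ¬r is left, so r = False.
In (¬e ∨ r) only ¬e is left, so e = False.
In (m ∨ n) only n is left, so n = True.
In (¬n ∨ r ∨ u) only u is left, so u = True.
All clauses satisfied.

u = True, m = False, e = False, n = True, r = False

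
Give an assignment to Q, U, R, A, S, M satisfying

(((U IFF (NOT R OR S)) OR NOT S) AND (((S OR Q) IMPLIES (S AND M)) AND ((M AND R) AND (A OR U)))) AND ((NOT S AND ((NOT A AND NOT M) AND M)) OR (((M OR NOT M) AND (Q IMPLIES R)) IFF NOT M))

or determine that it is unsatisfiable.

Unsatisfiable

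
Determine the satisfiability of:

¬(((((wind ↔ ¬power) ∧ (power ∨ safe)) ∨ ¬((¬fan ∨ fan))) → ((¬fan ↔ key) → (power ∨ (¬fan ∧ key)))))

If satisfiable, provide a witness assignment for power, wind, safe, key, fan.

power: False; wind: True; safe: True; key: False; fan: True

  ¬(((((wind ↔ ¬power) ∧ (power ∨ safe)) ∨ ¬((¬fan ∨ fan))) → ((¬fan ↔ key) → (power ∨ (¬fan ∧ key))))) = True
    (((wind ↔ ¬power) ∧ (power ∨ safe)) ∨ ¬((¬fan ∨ fan))) → ((¬fan ↔ key) → (power ∨ (¬fan ∧ key))) = False
      ((wind ↔ ¬power) ∧ (power ∨ safe)) ∨ ¬((¬fan ∨ fan)) = True
        (wind ↔ ¬power) ∧ (power ∨ safe) = True
          wind ↔ ¬power = True
            ¬power = True
          power ∨ safe = True
        ¬((¬fan ∨ fan)) = False
          ¬fan ∨ fan = True
            ¬fan = False
      (¬fan ↔ key) → (power ∨ (¬fan ∧ key)) = False
        ¬fan ↔ key = True
          ¬fan = False
        power ∨ (¬fan ∧ key) = False
          ¬fan ∧ key = False
            ¬fan = False
The formula evaluates to True.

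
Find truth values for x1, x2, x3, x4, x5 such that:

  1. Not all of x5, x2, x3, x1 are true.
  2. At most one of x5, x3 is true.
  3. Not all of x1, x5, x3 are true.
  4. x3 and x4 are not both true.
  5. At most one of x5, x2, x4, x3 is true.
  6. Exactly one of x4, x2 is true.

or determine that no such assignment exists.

x1: False; x2: False; x3: False; x4: True; x5: False

  (1) {x5, x2, x3, x1}: 0/4 true — not all ✓
  (2) {x5, x3}: 0 true — at most one ✓
  (3) {x1, x5, x3}: 0/3 true — not all ✓
  (4) x3=F, x4=T — not both ✓
  (5) {x5, x2, x4, x3}: 1 true — at most one ✓
  (6) {x4, x2}: 1 true — exactly one ✓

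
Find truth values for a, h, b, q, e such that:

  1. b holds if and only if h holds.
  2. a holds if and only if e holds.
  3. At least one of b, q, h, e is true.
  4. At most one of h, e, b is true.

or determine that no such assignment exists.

a=T, h=F, b=F, q=T, e=T

  (1) b=F, h=F — same ✓
  (2) a=T, e=T — same ✓
  (3) {b, q, h, e}: 2 true — at least one ✓
  (4) {h, e, b}: 1 true — at most one ✓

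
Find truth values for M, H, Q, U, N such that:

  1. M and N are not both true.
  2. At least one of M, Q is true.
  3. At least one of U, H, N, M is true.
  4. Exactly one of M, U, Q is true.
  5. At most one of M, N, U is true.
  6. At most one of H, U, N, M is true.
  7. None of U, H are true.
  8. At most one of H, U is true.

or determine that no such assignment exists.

M = True; H = False; Q = False; U = False; N = False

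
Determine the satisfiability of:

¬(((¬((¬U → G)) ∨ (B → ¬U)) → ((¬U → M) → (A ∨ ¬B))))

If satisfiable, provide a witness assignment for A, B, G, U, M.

A=F; B=T; G=F; U=F; M=T

  ¬(((¬((¬U → G)) ∨ (B → ¬U)) → ((¬U → M) → (A ∨ ¬B)))) = True
    (¬((¬U → G)) ∨ (B → ¬U)) → ((¬U → M) → (A ∨ ¬B)) = False
      ¬((¬U → G)) ∨ (B → ¬U) = True
        ¬((¬U → G)) = True
          ¬U → G = False
            ¬U = True
        B → ¬U = True
          ¬U = True
      (¬U → M) → (A ∨ ¬B) = False
        ¬U → M = True
          ¬U = True
        A ∨ ¬B = False
          ¬B = False
The formula evaluates to True.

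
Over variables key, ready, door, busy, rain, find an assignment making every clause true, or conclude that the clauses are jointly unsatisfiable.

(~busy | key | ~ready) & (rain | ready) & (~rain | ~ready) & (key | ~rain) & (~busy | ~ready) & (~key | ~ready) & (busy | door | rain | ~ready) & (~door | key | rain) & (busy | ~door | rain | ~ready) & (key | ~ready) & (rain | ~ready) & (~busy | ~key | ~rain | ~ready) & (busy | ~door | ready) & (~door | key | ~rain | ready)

Try key = False:
  (key | ~rain) forces rain = False.
  (rain | ready) forces ready = True.
  clause (key | ~ready) is falsified — backtrack.
So key = True.
  then (~key | ~ready) forces ready = False.
  then (rain | ready) forces rain = True.
Set door = False.
Set busy = False.
All clauses satisfied.

key=T; ready=F; door=F; busy=F; rain=T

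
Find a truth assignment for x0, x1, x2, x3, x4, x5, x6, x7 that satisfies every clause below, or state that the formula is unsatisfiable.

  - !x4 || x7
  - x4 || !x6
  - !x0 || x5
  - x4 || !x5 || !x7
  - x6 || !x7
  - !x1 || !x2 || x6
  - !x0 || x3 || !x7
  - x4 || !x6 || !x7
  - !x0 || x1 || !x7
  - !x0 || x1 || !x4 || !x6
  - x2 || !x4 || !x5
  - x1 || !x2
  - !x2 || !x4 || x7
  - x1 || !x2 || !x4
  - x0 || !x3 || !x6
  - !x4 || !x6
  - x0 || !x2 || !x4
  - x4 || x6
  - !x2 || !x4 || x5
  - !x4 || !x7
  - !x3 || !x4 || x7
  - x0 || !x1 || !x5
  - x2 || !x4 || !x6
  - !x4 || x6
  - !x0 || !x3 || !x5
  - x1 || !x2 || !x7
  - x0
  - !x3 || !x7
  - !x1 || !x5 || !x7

UNSATISFIABLE

Case x4 = True:
  (!x4 || x7) forces x7 = True.
  Clause (!x4 || !x7) is falsified — contradiction.
Case x4 = False:
  (x4 || !x6) forces x6 = False.
  Clause (x4 || x6) is falsified — contradiction.
Both cases fail, so the formula is unsatisfiable.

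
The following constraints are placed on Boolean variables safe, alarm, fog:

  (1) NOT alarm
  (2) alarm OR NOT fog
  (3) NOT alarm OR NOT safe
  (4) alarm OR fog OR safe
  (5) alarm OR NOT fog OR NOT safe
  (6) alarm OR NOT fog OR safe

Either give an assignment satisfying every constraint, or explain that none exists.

Unit clause (NOT alarm) forces alarm = False.
In (alarm OR NOT fog) only NOT fog is left, so fog = False.
In (alarm OR fog OR safe) only safe is left, so safe = True.
All clauses satisfied.

safe = True, alarm = False, fog = False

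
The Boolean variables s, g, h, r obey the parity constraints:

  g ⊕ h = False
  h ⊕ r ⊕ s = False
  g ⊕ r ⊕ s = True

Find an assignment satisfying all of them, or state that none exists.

No satisfying assignment exists.

Adding constraints 1, 2, 3 mod 2: every variable appears an even number of times on the left, so the left side is 0.
But the right sides sum to 1 (mod 2). 0 ≠ 1 — the system is inconsistent.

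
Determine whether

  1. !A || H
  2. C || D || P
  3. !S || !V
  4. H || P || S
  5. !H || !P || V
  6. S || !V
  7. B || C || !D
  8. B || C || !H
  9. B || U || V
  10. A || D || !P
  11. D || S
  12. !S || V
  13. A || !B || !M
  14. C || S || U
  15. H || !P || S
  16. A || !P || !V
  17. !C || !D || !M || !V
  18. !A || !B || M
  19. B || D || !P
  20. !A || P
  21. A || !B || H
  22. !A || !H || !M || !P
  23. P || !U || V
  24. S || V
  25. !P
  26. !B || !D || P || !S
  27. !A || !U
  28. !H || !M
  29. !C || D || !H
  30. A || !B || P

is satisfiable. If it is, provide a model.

Case V = True:
  (!S || !V) forces S = False.
  Clause (S || !V) is falsified — contradiction.
Case V = False:
  (!S || V) forces S = False.
  Clause (S || V) is falsified — contradiction.
Both cases fail, so the formula is unsatisfiable.

Unsatisfiable — no assignment works.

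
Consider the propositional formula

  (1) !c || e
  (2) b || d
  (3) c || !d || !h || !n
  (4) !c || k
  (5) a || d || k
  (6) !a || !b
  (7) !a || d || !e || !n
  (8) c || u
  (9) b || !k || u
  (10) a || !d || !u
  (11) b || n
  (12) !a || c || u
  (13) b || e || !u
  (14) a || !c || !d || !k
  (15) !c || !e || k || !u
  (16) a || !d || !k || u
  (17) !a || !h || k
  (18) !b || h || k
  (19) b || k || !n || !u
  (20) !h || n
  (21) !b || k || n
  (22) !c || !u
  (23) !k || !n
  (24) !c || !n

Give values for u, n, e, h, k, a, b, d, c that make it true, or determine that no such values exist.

u = True, n = False, e = True, h = False, k = True, a = False, b = True, d = False, c = False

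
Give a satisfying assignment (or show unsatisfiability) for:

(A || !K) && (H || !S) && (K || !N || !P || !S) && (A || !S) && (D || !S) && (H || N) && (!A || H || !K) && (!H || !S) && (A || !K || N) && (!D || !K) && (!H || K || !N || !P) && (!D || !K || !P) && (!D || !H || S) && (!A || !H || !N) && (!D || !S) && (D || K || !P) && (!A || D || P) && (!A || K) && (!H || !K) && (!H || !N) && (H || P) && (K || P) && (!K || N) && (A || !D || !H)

Set D = True.
  then (!D || !K) forces K = False.
  then (!D || !S) forces S = False.
  then (!A || K) forces A = False.
  then (K || P) forces P = True.
  then (A || !D || !H) forces H = False.
  then (H || N) forces N = True.
All clauses satisfied.

D=T, S=F, P=T, N=T, H=F, A=F, K=F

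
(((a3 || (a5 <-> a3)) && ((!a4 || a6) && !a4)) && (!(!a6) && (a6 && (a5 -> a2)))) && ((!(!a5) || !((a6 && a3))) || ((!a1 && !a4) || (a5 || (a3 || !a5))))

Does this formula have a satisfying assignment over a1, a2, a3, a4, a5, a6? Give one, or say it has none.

a1: False, a2: False, a3: True, a4: False, a5: False, a6: True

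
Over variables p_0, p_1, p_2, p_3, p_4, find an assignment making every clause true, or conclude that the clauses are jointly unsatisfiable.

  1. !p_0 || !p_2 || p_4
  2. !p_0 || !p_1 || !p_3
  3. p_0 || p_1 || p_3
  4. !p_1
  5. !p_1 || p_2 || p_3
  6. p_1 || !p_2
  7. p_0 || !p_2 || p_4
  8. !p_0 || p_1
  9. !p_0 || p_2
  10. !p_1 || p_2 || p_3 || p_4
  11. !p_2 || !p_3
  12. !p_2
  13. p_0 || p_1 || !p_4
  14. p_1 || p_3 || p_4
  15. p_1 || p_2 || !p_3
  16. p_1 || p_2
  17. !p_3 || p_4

The formula is unsatisfiable.

Case p_1 = True:
  Clause (!p_1) is falsified — contradiction.
Case p_1 = False:
  (p_1 || !p_2) forces p_2 = False.
  Clause (p_1 || p_2) is falsified — contradiction.
Both cases fail, so the formula is unsatisfiable.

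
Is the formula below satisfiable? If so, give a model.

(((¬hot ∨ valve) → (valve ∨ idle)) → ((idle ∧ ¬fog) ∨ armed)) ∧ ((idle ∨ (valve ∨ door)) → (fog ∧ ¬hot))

valve = False, fog = False, idle = False, armed = False, door = False, hot = False

  ((¬hot ∨ valve) → (valve ∨ idle)) → ((idle ∧ ¬fog) ∨ armed) = True
    (¬hot ∨ valve) → (valve ∨ idle) = False
      ¬hot ∨ valve = True
        ¬hot = True
      valve ∨ idle = False
    (idle ∧ ¬fog) ∨ armed = False
      idle ∧ ¬fog = False
        ¬fog = True
  (idle ∨ (valve ∨ door)) → (fog ∧ ¬hot) = True
    idle ∨ (valve ∨ door) = False
      valve ∨ door = False
    fog ∧ ¬hot = False
      ¬hot = True
Both conjuncts True, so the formula holds.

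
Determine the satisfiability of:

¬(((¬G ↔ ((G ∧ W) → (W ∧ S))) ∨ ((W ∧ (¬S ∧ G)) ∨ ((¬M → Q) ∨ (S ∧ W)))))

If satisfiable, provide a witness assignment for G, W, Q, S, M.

G = True; W = False; Q = False; S = False; M = False

  ¬(((¬G ↔ ((G ∧ W) → (W ∧ S))) ∨ ((W ∧ (¬S ∧ G)) ∨ ((¬M → Q) ∨ (S ∧ W))))) = True
    (¬G ↔ ((G ∧ W) → (W ∧ S))) ∨ ((W ∧ (¬S ∧ G)) ∨ ((¬M → Q) ∨ (S ∧ W))) = False
      ¬G ↔ ((G ∧ W) → (W ∧ S)) = False
        ¬G = False
        (G ∧ W) → (W ∧ S) = True
          G ∧ W = False
          W ∧ S = False
      (W ∧ (¬S ∧ G)) ∨ ((¬M → Q) ∨ (S ∧ W)) = False
        W ∧ (¬S ∧ G) = False
          ¬S ∧ G = True
            ¬S = True
        (¬M → Q) ∨ (S ∧ W) = False
          ¬M → Q = False
            ¬M = True
          S ∧ W = False
The formula evaluates to True.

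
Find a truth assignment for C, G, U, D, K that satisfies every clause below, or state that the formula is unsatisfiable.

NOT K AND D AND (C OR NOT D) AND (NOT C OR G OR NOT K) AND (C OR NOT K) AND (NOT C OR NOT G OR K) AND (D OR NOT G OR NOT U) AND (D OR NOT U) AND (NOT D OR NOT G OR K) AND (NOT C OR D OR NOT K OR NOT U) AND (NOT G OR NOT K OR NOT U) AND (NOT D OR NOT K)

Unit clause (NOT K) forces K = False.
Unit clause (D) forces D = True.
In (C OR NOT D) only C is left, so C = True.
In (NOT C OR NOT G OR K) only NOT G is left, so G = False.
Set U = False.
All clauses satisfied.

C: True, G: False, U: False, D: True, K: False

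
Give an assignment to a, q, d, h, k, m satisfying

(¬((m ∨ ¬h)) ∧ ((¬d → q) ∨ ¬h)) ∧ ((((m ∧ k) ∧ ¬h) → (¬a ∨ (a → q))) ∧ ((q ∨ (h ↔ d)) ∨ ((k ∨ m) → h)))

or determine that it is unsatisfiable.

a=T; q=T; d=T; h=T; k=T; m=F

  ¬((m ∨ ¬h)) ∧ ((¬d → q) ∨ ¬h) = True
    ¬((m ∨ ¬h)) = True
      m ∨ ¬h = False
        ¬h = False
    (¬d → q) ∨ ¬h = True
      ¬d → q = True
        ¬d = False
      ¬h = False
  (((m ∧ k) ∧ ¬h) → (¬a ∨ (a → q))) ∧ ((q ∨ (h ↔ d)) ∨ ((k ∨ m) → h)) = True
    ((m ∧ k) ∧ ¬h) → (¬a ∨ (a → q)) = True
      (m ∧ k) ∧ ¬h = False
        m ∧ k = False
        ¬h = False
      ¬a ∨ (a → q) = True
        ¬a = False
        a → q = True
    (q ∨ (h ↔ d)) ∨ ((k ∨ m) → h) = True
      q ∨ (h ↔ d) = True
        h ↔ d = True
      (k ∨ m) → h = True
        k ∨ m = True
Both conjuncts True, so the formula holds.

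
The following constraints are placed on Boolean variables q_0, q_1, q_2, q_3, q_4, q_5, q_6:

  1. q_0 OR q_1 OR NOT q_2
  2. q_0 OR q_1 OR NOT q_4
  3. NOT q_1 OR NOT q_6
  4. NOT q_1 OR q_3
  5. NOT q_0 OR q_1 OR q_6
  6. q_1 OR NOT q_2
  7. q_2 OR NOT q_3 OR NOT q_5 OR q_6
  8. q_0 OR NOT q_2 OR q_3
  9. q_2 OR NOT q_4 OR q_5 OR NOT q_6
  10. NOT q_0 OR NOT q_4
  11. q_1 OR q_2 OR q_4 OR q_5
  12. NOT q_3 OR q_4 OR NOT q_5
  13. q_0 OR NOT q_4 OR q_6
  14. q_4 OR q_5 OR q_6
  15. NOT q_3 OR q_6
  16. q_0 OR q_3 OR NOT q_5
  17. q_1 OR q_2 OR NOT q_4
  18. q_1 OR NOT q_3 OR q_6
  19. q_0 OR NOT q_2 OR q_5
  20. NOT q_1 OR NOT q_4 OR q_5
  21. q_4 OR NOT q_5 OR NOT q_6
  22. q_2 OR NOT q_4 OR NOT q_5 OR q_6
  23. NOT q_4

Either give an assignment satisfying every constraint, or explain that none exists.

Case q_1 = True:
  (NOT q_1 OR NOT q_6) forces q_6 = False.
  (NOT q_1 OR q_3) forces q_3 = True.
  Clause (NOT q_3 OR q_6) is falsified — contradiction.
Case q_1 = False:
  (q_1 OR NOT q_2) forces q_2 = False.
  (q_1 OR q_2 OR NOT q_4) forces q_4 = False.
  (q_1 OR q_2 OR q_4 OR q_5) forces q_5 = True.
  (NOT q_3 OR q_4 OR NOT q_5) forces q_3 = False.
  (q_0 OR q_3 OR NOT q_5) forces q_0 = True.
  (NOT q_0 OR q_1 OR q_6) forces q_6 = True.
  Clause (q_4 OR NOT q_5 OR NOT q_6) is falsified — contradiction.
Both cases fail, so the formula is unsatisfiable.

UNSATISFIABLE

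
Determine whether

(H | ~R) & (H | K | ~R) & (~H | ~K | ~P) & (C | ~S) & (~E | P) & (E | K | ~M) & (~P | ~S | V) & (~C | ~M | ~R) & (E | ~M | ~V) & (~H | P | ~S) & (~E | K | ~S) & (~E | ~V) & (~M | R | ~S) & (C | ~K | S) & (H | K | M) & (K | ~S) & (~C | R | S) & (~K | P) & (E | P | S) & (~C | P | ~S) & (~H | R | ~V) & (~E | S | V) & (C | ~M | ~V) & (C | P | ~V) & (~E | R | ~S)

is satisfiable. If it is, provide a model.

H: True; P: True; C: False; K: False; S: False; E: False; V: False; R: False; M: False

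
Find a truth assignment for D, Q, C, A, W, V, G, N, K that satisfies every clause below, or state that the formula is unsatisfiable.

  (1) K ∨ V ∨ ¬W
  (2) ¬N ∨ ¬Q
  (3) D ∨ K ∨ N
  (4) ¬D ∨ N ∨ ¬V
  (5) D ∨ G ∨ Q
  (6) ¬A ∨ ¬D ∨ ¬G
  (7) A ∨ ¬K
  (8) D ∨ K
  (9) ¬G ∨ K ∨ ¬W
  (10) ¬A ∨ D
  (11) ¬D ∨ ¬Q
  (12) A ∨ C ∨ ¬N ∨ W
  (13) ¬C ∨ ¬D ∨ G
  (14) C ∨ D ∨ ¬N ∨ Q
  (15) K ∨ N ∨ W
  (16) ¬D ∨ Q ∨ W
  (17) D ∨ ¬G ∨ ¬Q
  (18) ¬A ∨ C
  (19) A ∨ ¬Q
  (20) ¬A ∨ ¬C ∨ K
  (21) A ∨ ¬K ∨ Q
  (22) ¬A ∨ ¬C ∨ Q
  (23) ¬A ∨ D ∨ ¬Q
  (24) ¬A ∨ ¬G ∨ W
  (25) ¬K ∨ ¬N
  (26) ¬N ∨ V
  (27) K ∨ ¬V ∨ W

D = True, Q = False, C = False, A = False, W = True, V = True, G = False, N = True, K = False

Set D = True.
  then (¬D ∨ ¬Q) forces Q = False.
  then (¬D ∨ Q ∨ W) forces W = True.
Set C = False.
  then (¬A ∨ C) forces A = False.
  then (A ∨ ¬K ∨ Q) forces K = False.
  then (K ∨ V ∨ ¬W) forces V = True.
  then (¬D ∨ N ∨ ¬V) forces N = True.
  then (¬G ∨ K ∨ ¬W) forces G = False.
All clauses satisfied.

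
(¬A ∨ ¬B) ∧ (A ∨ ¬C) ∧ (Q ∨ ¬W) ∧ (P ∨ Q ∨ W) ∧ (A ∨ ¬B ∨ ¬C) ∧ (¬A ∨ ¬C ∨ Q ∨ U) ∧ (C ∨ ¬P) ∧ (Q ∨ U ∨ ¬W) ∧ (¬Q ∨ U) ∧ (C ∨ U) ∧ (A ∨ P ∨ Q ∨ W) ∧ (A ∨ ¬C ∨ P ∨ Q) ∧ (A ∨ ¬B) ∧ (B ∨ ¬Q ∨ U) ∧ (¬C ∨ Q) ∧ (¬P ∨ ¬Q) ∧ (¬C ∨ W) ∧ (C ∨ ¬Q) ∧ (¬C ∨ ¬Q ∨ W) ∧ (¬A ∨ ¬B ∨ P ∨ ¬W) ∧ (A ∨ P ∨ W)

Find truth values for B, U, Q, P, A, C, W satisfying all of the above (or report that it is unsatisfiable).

B: False, U: True, Q: True, P: False, A: True, C: True, W: True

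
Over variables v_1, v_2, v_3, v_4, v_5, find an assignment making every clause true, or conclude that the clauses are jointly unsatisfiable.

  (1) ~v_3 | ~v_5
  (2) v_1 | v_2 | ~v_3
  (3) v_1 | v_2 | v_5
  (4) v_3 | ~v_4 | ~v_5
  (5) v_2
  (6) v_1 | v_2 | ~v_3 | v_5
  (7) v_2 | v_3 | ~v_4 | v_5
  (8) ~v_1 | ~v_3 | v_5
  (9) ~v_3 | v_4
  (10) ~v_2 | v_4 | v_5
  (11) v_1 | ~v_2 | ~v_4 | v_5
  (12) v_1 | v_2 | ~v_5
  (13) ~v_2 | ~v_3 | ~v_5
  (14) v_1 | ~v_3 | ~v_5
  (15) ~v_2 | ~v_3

Unit clause (v_2) forces v_2 = True.
In (~v_2 | ~v_3) only ~v_3 is left, so v_3 = False.
Set v_1 = True.
Set v_4 = True.
  then (v_3 | ~v_4 | ~v_5) forces v_5 = False.
All clauses satisfied.

v_1=T, v_2=T, v_3=F, v_4=T, v_5=F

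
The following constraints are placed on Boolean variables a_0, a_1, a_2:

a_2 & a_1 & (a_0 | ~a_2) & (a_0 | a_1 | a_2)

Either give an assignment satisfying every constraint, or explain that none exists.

Unit clause (a_2) forces a_2 = True.
Unit clause (a_1) forces a_1 = True.
In (a_0 | ~a_2) only a_0 is left, so a_0 = True.
All clauses satisfied.

a_0 = True, a_1 = True, a_2 = True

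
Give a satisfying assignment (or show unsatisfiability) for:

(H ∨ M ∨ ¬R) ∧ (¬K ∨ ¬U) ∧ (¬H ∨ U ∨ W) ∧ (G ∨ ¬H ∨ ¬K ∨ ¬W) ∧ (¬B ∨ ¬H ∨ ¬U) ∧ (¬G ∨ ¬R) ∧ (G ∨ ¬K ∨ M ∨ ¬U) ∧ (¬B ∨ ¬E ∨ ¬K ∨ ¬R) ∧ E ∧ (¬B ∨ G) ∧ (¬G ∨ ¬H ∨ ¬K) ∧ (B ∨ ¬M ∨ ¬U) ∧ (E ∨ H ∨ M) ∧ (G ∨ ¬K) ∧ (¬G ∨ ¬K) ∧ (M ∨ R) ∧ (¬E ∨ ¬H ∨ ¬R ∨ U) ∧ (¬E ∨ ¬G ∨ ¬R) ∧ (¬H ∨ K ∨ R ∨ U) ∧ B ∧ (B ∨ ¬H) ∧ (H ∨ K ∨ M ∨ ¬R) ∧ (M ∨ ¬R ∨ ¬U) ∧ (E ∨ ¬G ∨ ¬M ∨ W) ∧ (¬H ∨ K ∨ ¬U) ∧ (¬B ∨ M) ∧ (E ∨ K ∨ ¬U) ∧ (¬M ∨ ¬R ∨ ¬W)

W: False; E: True; G: True; H: False; U: True; K: False; R: False; B: True; M: True

Unit clause (E) forces E = True.
Unit clause (B) forces B = True.
In (¬B ∨ M) only M is left, so M = True.
In (¬B ∨ G) only G is left, so G = True.
In (¬G ∨ ¬K) only ¬K is left, so K = False.
In (¬E ∨ ¬G ∨ ¬R) only ¬R is left, so R = False.
Set W = False.
Set H = False.
Set U = True.
All clauses satisfied.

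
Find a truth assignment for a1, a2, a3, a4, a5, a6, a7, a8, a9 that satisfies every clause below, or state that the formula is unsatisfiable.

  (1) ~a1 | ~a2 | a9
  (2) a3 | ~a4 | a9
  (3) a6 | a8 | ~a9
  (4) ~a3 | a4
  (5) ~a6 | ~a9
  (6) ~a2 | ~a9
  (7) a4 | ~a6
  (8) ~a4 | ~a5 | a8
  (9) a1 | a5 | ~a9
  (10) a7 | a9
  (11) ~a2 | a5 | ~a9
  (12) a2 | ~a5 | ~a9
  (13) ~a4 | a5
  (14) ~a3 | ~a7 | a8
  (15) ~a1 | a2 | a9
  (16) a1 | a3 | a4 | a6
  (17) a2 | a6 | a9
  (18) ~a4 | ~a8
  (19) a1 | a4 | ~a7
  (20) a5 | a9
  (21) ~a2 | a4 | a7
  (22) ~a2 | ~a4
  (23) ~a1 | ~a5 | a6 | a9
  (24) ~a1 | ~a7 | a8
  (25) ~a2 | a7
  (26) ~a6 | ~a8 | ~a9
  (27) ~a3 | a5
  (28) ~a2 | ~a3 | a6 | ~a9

Set a1 = True.
Try a2 = True:
  (~a1 | ~a2 | a9) forces a9 = True.
  clause (~a2 | ~a9) is falsified — backtrack.
So a2 = False.
  then (~a1 | a2 | a9) forces a9 = True.
  then (~a6 | ~a9) forces a6 = False.
  then (a2 | ~a5 | ~a9) forces a5 = False.
  then (~a4 | a5) forces a4 = False.
  then (~a3 | a5) forces a3 = False.
  then (a6 | a8 | ~a9) forces a8 = True.
Set a7 = True.
All clauses satisfied.

a1=T, a2=F, a3=F, a4=F, a5=F, a6=F, a7=T, a8=T, a9=T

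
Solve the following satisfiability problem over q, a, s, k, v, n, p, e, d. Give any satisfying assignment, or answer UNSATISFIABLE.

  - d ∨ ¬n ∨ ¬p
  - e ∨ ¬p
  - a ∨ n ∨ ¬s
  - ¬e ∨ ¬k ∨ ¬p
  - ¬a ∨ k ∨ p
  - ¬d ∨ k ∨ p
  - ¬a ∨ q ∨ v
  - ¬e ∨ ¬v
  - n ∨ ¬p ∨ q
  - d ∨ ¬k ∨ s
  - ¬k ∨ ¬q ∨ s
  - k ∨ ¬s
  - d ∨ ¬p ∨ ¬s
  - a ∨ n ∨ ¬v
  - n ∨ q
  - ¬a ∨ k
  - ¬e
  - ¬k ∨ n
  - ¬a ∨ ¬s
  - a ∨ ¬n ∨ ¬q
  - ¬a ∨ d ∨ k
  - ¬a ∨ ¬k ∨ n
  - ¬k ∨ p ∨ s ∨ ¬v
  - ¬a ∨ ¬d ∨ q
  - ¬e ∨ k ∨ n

q=F, a=F, s=F, k=T, v=F, n=T, p=F, e=F, d=T

Unit clause (¬e) forces e = False.
In (e ∨ ¬p) only ¬p is left, so p = False.
Set q = False.
  then (n ∨ q) forces n = True.
Try a = True:
  (¬a ∨ k ∨ p) forces k = True.
  (¬a ∨ q ∨ v) forces v = True.
  (¬a ∨ ¬s) forces s = False.
  clause (¬k ∨ p ∨ s ∨ ¬v) is falsified — backtrack.
So a = False.
Set s = False.
Set k = True.
  then (d ∨ ¬k ∨ s) forces d = True.
  then (¬k ∨ p ∨ s ∨ ¬v) forces v = False.
All clauses satisfied.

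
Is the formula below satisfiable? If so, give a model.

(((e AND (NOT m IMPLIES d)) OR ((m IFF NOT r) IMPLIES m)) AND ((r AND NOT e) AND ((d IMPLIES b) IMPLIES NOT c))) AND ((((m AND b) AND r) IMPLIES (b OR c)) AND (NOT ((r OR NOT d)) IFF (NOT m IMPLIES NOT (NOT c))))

Case r = True: the formula simplifies to (((e AND (NOT m IMPLIES d)) OR (NOT m IMPLIES m)) AND (NOT e AND ((d IMPLIES b) IMPLIES NOT c))) AND (((m AND b) IMPLIES (b OR c)) AND NOT ((NOT m IMPLIES NOT (NOT c)))).
  m = True: the conjunct NOT ((NOT m IMPLIES NOT (NOT c))) becomes NOT ((False IMPLIES NOT (NOT c))) = False.
  m = False: simplifies to ((e AND d) AND (NOT e AND ((d IMPLIES b) IMPLIES NOT c))) AND NOT (NOT (NOT c)).
    e = True: the conjunct NOT e is False.
    e = False: the conjunct e is False.
Case r = False: the conjunct r is False.
Both cases fail — unsatisfiable.

No satisfying assignment exists.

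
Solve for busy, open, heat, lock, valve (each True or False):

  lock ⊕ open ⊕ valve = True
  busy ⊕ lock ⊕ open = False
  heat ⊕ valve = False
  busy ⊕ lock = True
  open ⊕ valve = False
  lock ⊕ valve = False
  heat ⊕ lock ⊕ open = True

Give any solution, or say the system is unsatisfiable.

busy = False, open = True, heat = True, lock = True, valve = True

lock ⊕ open ⊕ valve = T ⊕ T ⊕ T = True ✓
busy ⊕ lock ⊕ open = F ⊕ T ⊕ T = False ✓
heat ⊕ valve = T ⊕ T = False ✓
busy ⊕ lock = F ⊕ T = True ✓
open ⊕ valve = T ⊕ T = False ✓
lock ⊕ valve = T ⊕ T = False ✓
heat ⊕ lock ⊕ open = T ⊕ T ⊕ T = True ✓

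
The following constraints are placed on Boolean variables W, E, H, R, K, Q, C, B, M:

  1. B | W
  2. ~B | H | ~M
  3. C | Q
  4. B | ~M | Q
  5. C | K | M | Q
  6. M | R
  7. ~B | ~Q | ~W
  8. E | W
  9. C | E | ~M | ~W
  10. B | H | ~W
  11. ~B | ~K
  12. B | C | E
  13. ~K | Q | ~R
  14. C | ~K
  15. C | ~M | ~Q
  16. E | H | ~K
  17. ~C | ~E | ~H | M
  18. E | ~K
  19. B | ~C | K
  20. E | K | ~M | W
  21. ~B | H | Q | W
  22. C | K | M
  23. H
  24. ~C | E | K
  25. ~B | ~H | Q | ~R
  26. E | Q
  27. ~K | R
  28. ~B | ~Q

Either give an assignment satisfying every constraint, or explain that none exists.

W = True, E = True, H = True, R = False, K = False, Q = False, C = True, B = True, M = True

Unit clause (H) forces H = True.
Set W = True.
Try E = False:
  (E | ~K) forces K = False.
  (~C | E | K) forces C = False.
  (C | Q) forces Q = True.
  (~B | ~Q | ~W) forces B = False.
  clause (B | C | E) is falsified — backtrack.
So E = True.
Set R = False.
  then (M | R) forces M = True.
  then (~K | R) forces K = False.
Set Q = False.
  then (C | Q) forces C = True.
  then (B | ~M | Q) forces B = True.
All clauses satisfied.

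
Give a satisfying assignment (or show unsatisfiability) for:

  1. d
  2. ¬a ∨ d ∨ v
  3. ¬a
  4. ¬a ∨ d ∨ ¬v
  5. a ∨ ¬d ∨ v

a: False, d: True, v: True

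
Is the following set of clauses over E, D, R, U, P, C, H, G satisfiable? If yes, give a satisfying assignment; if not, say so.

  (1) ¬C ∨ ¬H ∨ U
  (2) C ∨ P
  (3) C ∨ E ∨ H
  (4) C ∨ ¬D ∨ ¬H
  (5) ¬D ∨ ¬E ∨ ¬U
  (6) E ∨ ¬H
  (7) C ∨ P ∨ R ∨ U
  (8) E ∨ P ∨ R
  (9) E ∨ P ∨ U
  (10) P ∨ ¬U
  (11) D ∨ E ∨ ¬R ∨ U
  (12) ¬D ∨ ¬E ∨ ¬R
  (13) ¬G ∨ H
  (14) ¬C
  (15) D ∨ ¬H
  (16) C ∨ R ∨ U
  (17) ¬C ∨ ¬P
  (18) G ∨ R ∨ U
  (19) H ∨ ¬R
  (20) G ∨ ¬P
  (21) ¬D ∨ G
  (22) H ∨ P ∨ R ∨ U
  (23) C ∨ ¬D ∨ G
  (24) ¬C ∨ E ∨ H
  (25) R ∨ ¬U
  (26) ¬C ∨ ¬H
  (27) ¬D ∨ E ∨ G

No satisfying assignment exists.

Case C = True:
  Clause (¬C) is falsified — contradiction.
Case C = False:
  (C ∨ P) forces P = True.
  (G ∨ ¬P) forces G = True.
  (¬G ∨ H) forces H = True.
  (C ∨ ¬D ∨ ¬H) forces D = False.
  Clause (D ∨ ¬H) is falsified — contradiction.
Both cases fail, so the formula is unsatisfiable.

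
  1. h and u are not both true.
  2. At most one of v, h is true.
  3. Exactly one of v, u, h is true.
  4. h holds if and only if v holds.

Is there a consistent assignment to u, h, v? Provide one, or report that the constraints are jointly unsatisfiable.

u=T, h=F, v=F

  (1) h=F, u=T — not both ✓
  (2) {v, h}: 0 true — at most one ✓
  (3) {v, u, h}: 1 true — exactly one ✓
  (4) h=F, v=F — same ✓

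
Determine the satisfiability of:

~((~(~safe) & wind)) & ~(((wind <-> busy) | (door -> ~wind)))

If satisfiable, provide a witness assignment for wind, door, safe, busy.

wind: True, door: True, safe: False, busy: False

  ~((~(~safe) & wind)) = True
    ~(~safe) & wind = False
      ~(~safe) = False
        ~safe = True
  ~(((wind <-> busy) | (door -> ~wind))) = True
    (wind <-> busy) | (door -> ~wind) = False
      wind <-> busy = False
      door -> ~wind = False
        ~wind = False
Both conjuncts True, so the formula holds.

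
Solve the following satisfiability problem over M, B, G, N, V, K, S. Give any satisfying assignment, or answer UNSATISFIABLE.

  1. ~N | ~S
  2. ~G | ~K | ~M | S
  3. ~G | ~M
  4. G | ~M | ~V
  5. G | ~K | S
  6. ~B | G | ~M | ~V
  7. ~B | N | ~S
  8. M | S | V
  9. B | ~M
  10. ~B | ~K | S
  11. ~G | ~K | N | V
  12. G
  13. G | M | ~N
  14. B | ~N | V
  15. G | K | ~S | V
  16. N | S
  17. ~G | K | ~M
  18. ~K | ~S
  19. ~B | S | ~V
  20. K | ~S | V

Unit clause (G) forces G = True.
In (~G | ~M) only ~M is left, so M = False.
Set B = False.
Set N = True.
  then (~N | ~S) forces S = False.
  then (M | S | V) forces V = True.
Set K = False.
All clauses satisfied.

M=F, B=F, G=T, N=T, V=T, K=F, S=F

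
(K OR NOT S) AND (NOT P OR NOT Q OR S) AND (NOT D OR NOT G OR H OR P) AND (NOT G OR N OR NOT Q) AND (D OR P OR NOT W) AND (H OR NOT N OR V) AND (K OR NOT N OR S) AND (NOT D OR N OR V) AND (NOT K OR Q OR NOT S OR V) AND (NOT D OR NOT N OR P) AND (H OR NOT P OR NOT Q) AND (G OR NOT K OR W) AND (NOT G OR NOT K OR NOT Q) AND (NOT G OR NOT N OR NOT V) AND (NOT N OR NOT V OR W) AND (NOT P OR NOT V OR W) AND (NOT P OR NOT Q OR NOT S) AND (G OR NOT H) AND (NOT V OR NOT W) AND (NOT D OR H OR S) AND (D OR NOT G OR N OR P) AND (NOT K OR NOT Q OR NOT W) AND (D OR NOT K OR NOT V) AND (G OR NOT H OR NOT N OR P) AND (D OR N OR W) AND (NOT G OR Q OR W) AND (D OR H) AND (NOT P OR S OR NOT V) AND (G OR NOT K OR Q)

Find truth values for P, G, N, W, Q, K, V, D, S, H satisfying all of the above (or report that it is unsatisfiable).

P: True, G: True, N: False, W: True, Q: False, K: True, V: False, D: False, S: False, H: True

Set P = True.
Set G = True.
Set N = False.
  then (NOT G OR N OR NOT Q) forces Q = False.
  then (NOT G OR Q OR W) forces W = True.
  then (NOT V OR NOT W) forces V = False.
  then (NOT D OR N OR V) forces D = False.
  then (D OR H) forces H = True.
Set K = True.
  then (NOT K OR Q OR NOT S OR V) forces S = False.
All clauses satisfied.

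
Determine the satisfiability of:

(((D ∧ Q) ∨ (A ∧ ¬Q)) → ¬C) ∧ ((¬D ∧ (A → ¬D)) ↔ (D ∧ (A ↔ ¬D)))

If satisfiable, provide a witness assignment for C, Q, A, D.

C = False, Q = True, A = True, D = True

  ((D ∧ Q) ∨ (A ∧ ¬Q)) → ¬C = True
    (D ∧ Q) ∨ (A ∧ ¬Q) = True
      D ∧ Q = True
      A ∧ ¬Q = False
        ¬Q = False
    ¬C = True
  (¬D ∧ (A → ¬D)) ↔ (D ∧ (A ↔ ¬D)) = True
    ¬D ∧ (A → ¬D) = False
      ¬D = False
      A → ¬D = False
        ¬D = False
    D ∧ (A ↔ ¬D) = False
      A ↔ ¬D = False
        ¬D = False
Both conjuncts True, so the formula holds.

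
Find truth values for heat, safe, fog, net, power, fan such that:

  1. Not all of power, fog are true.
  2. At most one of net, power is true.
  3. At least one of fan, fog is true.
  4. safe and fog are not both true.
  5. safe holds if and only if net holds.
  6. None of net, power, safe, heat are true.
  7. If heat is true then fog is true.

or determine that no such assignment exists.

heat = False; safe = False; fog = True; net = False; power = False; fan = True

  (1) {power, fog}: 1/2 true — not all ✓
  (2) {net, power}: 0 true — at most one ✓
  (3) {fan, fog}: 2 true — at least one ✓
  (4) safe=F, fog=T — not both ✓
  (5) safe=F, net=F — same ✓
  (6) {net, power, safe, heat}: 0 true — none ✓
  (7) heat=F ⇒ fog: vacuous ✓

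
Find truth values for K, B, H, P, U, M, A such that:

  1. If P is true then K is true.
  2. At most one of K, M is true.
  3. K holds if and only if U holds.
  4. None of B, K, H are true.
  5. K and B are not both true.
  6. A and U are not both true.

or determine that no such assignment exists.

K = False, B = False, H = False, P = False, U = False, M = False, A = False

  (1) P=F ⇒ K: vacuous ✓
  (2) {K, M}: 0 true — at most one ✓
  (3) K=F, U=F — same ✓
  (4) {B, K, H}: 0 true — none ✓
  (5) K=F, B=F — not both ✓
  (6) A=F, U=F — not both ✓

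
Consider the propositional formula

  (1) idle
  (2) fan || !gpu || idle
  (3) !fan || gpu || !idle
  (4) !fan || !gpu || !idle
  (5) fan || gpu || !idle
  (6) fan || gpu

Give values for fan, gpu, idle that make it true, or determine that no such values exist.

fan=F, gpu=T, idle=T

Unit clause (idle) forces idle = True.
Try fan = True:
  (!fan || gpu || !idle) forces gpu = True.
  clause (!fan || !gpu || !idle) is falsified — backtrack.
So fan = False.
  then (fan || gpu || !idle) forces gpu = True.
Check each clause:
  (idle): idle holds.
  (fan || !gpu || idle): idle holds.
  (!fan || gpu || !idle): !fan holds.
  (!fan || !gpu || !idle): !fan holds.
  (fan || gpu || !idle): gpu holds.
  (fan || gpu): gpu holds.
All clauses satisfied.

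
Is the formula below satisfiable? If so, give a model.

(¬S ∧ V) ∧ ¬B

V = True, S = False, B = False

  ¬S ∧ V = True
    ¬S = True
  ¬B = True
Both conjuncts True, so the formula holds.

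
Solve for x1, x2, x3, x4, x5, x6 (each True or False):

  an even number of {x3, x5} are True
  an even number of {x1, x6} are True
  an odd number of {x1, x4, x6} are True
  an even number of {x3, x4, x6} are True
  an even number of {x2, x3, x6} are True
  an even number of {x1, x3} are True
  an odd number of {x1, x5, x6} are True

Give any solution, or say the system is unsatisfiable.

Adding constraints 3, 4, 6 mod 2: every variable appears an even number of times on the left, so the left side is 0.
But the right sides sum to 1 (mod 2). 0 ≠ 1 — the system is inconsistent.

No satisfying assignment exists.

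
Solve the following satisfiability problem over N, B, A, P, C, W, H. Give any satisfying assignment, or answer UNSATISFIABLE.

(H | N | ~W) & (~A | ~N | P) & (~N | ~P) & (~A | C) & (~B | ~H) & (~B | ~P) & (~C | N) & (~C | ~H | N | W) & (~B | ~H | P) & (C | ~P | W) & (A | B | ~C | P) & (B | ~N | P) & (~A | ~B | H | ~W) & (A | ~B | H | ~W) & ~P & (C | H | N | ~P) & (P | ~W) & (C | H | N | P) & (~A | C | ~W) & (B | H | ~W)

Unit clause (~P) forces P = False.
In (P | ~W) only ~W is left, so W = False.
Set N = True.
  then (~A | ~N | P) forces A = False.
  then (B | ~N | P) forces B = True.
  then (~B | ~H) forces H = False.
Set C = False.
All clauses satisfied.

N = True, B = True, A = False, P = False, C = False, W = False, H = False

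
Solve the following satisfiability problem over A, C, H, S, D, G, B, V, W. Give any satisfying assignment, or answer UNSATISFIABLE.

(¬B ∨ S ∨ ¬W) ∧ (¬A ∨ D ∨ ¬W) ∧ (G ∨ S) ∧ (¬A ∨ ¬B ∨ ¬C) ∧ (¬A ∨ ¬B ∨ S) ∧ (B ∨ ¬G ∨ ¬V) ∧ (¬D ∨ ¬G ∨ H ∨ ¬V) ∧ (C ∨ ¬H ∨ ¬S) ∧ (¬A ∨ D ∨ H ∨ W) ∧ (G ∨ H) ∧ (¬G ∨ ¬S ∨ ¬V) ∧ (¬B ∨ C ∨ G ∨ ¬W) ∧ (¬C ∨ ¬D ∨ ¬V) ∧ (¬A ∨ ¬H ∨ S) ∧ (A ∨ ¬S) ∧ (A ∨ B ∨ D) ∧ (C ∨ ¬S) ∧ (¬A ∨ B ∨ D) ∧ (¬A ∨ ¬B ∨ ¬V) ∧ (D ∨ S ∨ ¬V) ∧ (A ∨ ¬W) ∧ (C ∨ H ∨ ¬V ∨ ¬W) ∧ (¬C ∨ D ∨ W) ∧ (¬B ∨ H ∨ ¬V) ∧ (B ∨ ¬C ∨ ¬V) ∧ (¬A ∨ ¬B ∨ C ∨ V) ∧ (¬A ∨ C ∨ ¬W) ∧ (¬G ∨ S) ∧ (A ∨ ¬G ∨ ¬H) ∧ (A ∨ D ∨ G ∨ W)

Set A = True.
Set C = True.
  then (¬A ∨ ¬B ∨ ¬C) forces B = False.
  then (¬A ∨ B ∨ D) forces D = True.
  then (B ∨ ¬C ∨ ¬V) forces V = False.
Set H = True.
  then (¬A ∨ ¬H ∨ S) forces S = True.
Set G = True.
Set W = False.
All clauses satisfied.

A = True; C = True; H = True; S = True; D = True; G = True; B = False; V = False; W = False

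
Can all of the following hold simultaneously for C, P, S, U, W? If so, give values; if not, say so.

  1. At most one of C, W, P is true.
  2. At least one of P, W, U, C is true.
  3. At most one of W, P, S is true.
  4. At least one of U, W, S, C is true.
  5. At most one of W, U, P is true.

C = False, P = False, S = False, U = False, W = True

  (1) {C, W, P}: 1 true — at most one ✓
  (2) {P, W, U, C}: 1 true — at least one ✓
  (3) {W, P, S}: 1 true — at most one ✓
  (4) {U, W, S, C}: 1 true — at least one ✓
  (5) {W, U, P}: 1 true — at most one ✓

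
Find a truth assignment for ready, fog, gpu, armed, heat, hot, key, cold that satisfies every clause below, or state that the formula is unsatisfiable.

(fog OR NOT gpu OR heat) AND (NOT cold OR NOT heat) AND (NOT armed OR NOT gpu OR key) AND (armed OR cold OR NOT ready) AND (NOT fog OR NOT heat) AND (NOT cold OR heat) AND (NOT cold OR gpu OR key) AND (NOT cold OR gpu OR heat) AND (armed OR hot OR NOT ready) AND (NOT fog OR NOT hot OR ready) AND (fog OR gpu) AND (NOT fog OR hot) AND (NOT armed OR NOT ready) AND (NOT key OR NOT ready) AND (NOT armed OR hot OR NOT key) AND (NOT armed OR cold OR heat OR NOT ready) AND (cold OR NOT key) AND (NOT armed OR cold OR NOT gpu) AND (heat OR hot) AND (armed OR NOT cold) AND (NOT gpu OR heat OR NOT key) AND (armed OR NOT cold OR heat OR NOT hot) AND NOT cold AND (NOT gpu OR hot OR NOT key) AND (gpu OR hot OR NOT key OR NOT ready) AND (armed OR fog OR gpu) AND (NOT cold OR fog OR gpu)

ready: False; fog: False; gpu: True; armed: False; heat: True; hot: True; key: False; cold: False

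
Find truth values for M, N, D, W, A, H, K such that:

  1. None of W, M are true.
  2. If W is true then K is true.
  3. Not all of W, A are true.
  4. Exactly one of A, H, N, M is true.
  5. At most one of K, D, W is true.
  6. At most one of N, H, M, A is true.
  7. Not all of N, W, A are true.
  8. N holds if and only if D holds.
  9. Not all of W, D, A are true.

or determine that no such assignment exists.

M=F, N=F, D=F, W=F, A=T, H=F, K=T

  (1) {W, M}: 0 true — none ✓
  (2) W=F ⇒ K: vacuous ✓
  (3) {W, A}: 1/2 true — not all ✓
  (4) {A, H, N, M}: 1 true — exactly one ✓
  (5) {K, D, W}: 1 true — at most one ✓
  (6) {N, H, M, A}: 1 true — at most one ✓
  (7) {N, W, A}: 1/3 true — not all ✓
  (8) N=F, D=F — same ✓
  (9) {W, D, A}: 1/3 true — not all ✓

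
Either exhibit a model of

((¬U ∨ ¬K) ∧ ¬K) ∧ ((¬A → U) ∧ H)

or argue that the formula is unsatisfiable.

H=T; U=T; K=F; A=F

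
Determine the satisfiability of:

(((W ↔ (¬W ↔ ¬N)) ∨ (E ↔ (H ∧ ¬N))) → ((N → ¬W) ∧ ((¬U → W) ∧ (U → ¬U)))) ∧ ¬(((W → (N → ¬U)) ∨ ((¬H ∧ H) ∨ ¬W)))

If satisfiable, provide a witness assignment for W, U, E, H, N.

Case W = True: the formula simplifies to ((N ∨ (E ↔ (H ∧ ¬N))) → (¬N ∧ (U → ¬U))) ∧ ¬(((N → ¬U) ∨ (¬H ∧ H))).
  N = True: the conjunct (N ∨ (E ↔ (H ∧ ¬N))) → (¬N ∧ (U → ¬U)) becomes (True ∨ ¬E) → (False ∧ (U → ¬U)) = False.
  N = False: the conjunct ¬(((N → ¬U) ∨ (¬H ∧ H))) becomes ¬((True ∨ (¬H ∧ H))) = False.
Case W = False: the conjunct ¬(((W → (N → ¬U)) ∨ ((¬H ∧ H) ∨ ¬W))) becomes ¬((True ∨ True)) = False.
Both cases fail — unsatisfiable.

Unsatisfiable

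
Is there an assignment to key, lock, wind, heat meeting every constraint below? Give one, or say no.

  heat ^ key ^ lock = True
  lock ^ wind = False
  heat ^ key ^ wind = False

Adding constraints 1, 2, 3 mod 2: every variable appears an even number of times on the left, so the left side is 0.
But the right sides sum to 1 (mod 2). 0 ≠ 1 — the system is inconsistent.

UNSATISFIABLE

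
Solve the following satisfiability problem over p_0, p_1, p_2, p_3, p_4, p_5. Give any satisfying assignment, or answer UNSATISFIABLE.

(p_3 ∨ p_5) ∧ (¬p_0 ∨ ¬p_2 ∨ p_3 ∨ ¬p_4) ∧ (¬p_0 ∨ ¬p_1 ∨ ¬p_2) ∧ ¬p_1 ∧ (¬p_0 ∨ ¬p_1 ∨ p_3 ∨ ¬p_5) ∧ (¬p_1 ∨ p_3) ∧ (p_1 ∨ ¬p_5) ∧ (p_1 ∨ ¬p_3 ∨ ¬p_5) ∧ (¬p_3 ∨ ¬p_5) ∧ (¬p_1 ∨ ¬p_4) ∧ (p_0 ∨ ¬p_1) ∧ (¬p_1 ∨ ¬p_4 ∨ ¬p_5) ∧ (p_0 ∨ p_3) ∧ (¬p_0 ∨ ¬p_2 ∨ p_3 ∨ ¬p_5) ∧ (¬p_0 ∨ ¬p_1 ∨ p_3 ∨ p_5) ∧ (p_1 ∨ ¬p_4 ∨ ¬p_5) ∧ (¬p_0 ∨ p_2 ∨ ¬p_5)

Unit clause (¬p_1) forces p_1 = False.
In (p_1 ∨ ¬p_5) only ¬p_5 is left, so p_5 = False.
In (p_3 ∨ p_5) only p_3 is left, so p_3 = True.
Set p_0 = False.
Set p_2 = True.
Set p_4 = False.
All clauses satisfied.

p_0=F; p_1=F; p_2=T; p_3=T; p_4=F; p_5=F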